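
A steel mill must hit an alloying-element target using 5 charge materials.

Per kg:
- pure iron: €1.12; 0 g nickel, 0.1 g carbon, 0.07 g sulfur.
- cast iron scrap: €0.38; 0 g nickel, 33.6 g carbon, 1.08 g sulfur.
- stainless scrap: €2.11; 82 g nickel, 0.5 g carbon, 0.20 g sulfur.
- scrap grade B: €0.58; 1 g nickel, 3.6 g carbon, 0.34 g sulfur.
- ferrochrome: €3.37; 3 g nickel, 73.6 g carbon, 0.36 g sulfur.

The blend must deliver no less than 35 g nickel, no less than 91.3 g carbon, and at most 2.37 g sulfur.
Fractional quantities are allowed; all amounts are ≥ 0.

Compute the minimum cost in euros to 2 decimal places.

This is a linear program. Let x1 = kg of pure iron, x2 = kg of cast iron scrap, x3 = kg of stainless scrap, x4 = kg of scrap grade B, x5 = kg of ferrochrome.
Minimize 1.12x1 + 0.38x2 + 2.11x3 + 0.58x4 + 3.37x5 subject to:
  82x3 + 1x4 + 3x5 ≥ 35   (nickel)
  0.1x1 + 33.6x2 + 0.5x3 + 3.6x4 + 73.6x5 ≥ 91.3   (carbon)
  0.07x1 + 1.08x2 + 0.2x3 + 0.34x4 + 0.36x5 ≤ 2.37   (sulfur)
  x1, x2, x3, x4, x5 ≥ 0.
The minimum-cost mix takes nothing from pure iron, scrap grade B — only cast iron scrap, stainless scrap, ferrochrome. The nickel, carbon, sulfur requirements are met with equality.
Solving gives x2 = 2.011, x3 = 0.4151, x5 = 0.3196.
Total cost: 0.38·2.011 + 2.11·0.4151 + 3.37·0.3196 = 2.7171.

€2.72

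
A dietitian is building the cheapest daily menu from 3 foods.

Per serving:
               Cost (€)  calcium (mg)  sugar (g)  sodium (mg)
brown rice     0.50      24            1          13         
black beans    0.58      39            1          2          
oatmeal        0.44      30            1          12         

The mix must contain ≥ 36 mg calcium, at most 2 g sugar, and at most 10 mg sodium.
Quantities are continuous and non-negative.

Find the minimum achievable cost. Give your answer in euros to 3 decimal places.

Let x1 = servings of brown rice, x2 = servings of black beans, x3 = servings of oatmeal.
Minimise 0.5x1 + 0.58x2 + 0.44x3 subject to:
  24x1 + 39x2 + 30x3 ≥ 36   (calcium)
  1x1 + 1x2 + 1x3 ≤ 2   (sugar)
  13x1 + 2x2 + 12x3 ≤ 10   (sodium)
  x1, x2, x3 ≥ 0.
The optimal basis is {black beans, oatmeal}; brown rice drops out. The calcium and sodium requirements are met with equality.
Solving gives x2 = 0.3235, x3 = 0.7794.
Hence cost = 0.58·0.3235 + 0.44·0.7794 = €0.53057.

€0.531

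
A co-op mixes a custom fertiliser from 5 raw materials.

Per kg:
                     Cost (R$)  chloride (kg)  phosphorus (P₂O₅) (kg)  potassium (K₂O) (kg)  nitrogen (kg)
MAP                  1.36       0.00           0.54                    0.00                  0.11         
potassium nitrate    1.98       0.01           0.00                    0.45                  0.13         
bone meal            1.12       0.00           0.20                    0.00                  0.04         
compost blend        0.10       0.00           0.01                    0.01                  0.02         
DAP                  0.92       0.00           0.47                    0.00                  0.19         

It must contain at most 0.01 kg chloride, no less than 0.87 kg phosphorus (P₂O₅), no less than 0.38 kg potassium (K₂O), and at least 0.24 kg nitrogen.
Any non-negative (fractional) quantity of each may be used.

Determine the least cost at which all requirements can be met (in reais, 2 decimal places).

R$3.37

Treat it as an LP. Let x1 = kg of MAP, x2 = kg of potassium nitrate, x3 = kg of bone meal, x4 = kg of compost blend, x5 = kg of DAP.
Minimise 1.36x1 + 1.98x2 + 1.12x3 + 0.1x4 + 0.92x5 with:
  0.01x2 ≤ 0.01   (chloride)
  0.54x1 + 0.2x3 + 0.01x4 + 0.47x5 ≥ 0.87   (phosphorus (P₂O₅))
  0.45x2 + 0.01x4 ≥ 0.38   (potassium (K₂O))
  0.11x1 + 0.13x2 + 0.04x3 + 0.02x4 + 0.19x5 ≥ 0.24   (nitrogen)
  x1, x2, x3, x4, x5 ≥ 0.
The cheapest feasible vertex uses only potassium nitrate, DAP; MAP, bone meal, compost blend are not used. The phosphorus (P₂O₅) and potassium (K₂O) requirements are met with equality.
That vertex is x2 = 0.8444, x5 = 1.851.
Objective = 1.98·0.8444 + 0.92·1.851 = 3.3748.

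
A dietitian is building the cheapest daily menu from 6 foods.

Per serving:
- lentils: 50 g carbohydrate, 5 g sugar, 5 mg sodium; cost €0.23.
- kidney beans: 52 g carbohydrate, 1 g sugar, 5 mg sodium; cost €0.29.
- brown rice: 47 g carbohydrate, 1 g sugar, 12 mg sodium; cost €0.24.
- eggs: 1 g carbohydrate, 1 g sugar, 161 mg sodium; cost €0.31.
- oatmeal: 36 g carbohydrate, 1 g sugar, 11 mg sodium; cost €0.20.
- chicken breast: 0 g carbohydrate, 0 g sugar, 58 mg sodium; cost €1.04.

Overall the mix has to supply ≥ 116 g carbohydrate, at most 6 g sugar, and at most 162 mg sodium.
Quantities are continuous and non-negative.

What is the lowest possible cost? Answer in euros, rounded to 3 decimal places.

This is a linear program. Let x1 = servings of lentils, x2 = servings of kidney beans, x3 = servings of brown rice, x4 = servings of eggs, x5 = servings of oatmeal, x6 = servings of chicken breast.
min 0.23x1 + 0.29x2 + 0.24x3 + 0.31x4 + 0.2x5 + 1.04x6 subject to:
  50x1 + 52x2 + 47x3 + 1x4 + 36x5 ≥ 116   (carbohydrate)
  5x1 + 1x2 + 1x3 + 1x4 + 1x5 ≤ 6   (sugar)
  5x1 + 5x2 + 12x3 + 161x4 + 11x5 + 58x6 ≤ 162   (sodium)
  x1, x2, x3, x4, x5, x6 ≥ 0.
The optimal basis is {lentils, brown rice}; kidney beans, eggs, oatmeal, chicken breast drop out. Binding constraints: carbohydrate and sugar.
Solving gives x1 = 0.8973, x3 = 1.514.
Hence cost = 0.23·0.8973 + 0.24·1.514 = €0.56974.

€0.570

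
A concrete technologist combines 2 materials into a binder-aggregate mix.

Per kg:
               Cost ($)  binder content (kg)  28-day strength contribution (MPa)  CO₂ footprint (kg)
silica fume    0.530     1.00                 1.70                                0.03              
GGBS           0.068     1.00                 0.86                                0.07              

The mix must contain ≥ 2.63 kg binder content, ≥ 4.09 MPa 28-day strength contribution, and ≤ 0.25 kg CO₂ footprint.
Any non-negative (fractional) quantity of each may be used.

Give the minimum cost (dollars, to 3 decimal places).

Let x1 = kg of silica fume, x2 = kg of GGBS.
min 0.53x1 + 0.068x2 subject to:
  1x1 + 1x2 ≥ 2.63   (binder content)
  1.7x1 + 0.86x2 ≥ 4.09   (28-day strength contribution)
  0.03x1 + 0.07x2 ≤ 0.25   (CO₂ footprint)
  x1, x2 ≥ 0.
Both inputs are positive at the optimum. Binding constraints: 28-day strength contribution and CO₂ footprint.
Solving gives x1 = 0.765, x2 = 3.244.
Cost = 0.53·0.765 + 0.068·3.244 = 0.62604.

$0.626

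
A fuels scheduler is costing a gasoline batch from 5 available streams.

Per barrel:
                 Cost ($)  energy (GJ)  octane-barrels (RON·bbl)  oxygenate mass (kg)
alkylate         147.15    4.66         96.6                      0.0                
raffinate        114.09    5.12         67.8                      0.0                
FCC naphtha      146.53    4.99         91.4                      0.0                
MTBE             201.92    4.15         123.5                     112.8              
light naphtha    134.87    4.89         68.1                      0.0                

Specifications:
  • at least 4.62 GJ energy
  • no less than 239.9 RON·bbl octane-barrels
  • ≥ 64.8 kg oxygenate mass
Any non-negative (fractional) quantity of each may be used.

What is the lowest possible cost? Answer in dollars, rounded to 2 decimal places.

This is a linear program. Let x1 = barrels of alkylate, x2 = barrels of raffinate, x3 = barrels of FCC naphtha, x4 = barrels of MTBE, x5 = barrels of light naphtha.
Minimize 147.15x1 + 114.09x2 + 146.53x3 + 201.92x4 + 134.87x5 subject to:
  4.66x1 + 5.12x2 + 4.99x3 + 4.15x4 + 4.89x5 ≥ 4.62   (energy)
  96.6x1 + 67.8x2 + 91.4x3 + 123.5x4 + 68.1x5 ≥ 239.9   (octane-barrels)
  112.8x4 ≥ 64.8   (oxygenate mass)
  x1, x2, x3, x4, x5 ≥ 0.
The optimal basis is {alkylate, MTBE}; raffinate, FCC naphtha, light naphtha drop out. There the octane-barrels and oxygenate mass constraints are tight.
Optimal quantities: alkylate = 1.749 barrels, MTBE = 0.57447 barrels.
Hence cost = 147.15·1.749 + 201.92·0.57447 = $373.3623.

$373.36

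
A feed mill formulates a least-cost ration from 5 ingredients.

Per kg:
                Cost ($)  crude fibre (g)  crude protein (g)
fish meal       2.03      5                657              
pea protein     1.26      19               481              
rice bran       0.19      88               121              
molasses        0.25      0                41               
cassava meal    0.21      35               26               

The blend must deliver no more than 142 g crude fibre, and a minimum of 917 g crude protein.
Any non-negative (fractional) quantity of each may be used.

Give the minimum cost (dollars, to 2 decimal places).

$2.24

Let x1 = kg of fish meal, x2 = kg of pea protein, x3 = kg of rice bran, x4 = kg of molasses, x5 = kg of cassava meal.
Minimise 2.03x1 + 1.26x2 + 0.19x3 + 0.25x4 + 0.21x5 with:
  5x1 + 19x2 + 88x3 + 35x5 ≤ 142   (crude fibre)
  657x1 + 481x2 + 121x3 + 41x4 + 26x5 ≥ 917   (crude protein)
  x1, x2, x3, x4, x5 ≥ 0.
The cheapest feasible vertex uses only pea protein, rice bran; fish meal, molasses, cassava meal are not used. Binding constraints: crude fibre and crude protein.
So pea protein = 1.587 kg, rice bran = 1.271 kg.
Total cost: 1.26·1.587 + 0.19·1.271 = 2.2411.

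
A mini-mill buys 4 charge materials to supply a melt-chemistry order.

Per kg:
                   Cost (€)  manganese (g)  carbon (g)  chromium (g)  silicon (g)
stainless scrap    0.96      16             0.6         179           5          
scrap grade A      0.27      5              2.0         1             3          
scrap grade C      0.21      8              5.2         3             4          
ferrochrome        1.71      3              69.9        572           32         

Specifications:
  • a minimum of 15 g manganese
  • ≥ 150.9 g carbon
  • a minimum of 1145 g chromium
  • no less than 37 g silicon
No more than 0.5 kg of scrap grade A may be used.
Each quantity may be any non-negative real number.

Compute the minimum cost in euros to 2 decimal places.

This is a linear program. Let x1 = kg of stainless scrap, x2 = kg of scrap grade A, x3 = kg of scrap grade C, x4 = kg of ferrochrome.
min 0.96x1 + 0.27x2 + 0.21x3 + 1.71x4 s.t.:
  16x1 + 5x2 + 8x3 + 3x4 ≥ 15   (manganese)
  0.6x1 + 2x2 + 5.2x3 + 69.9x4 ≥ 150.9   (carbon)
  179x1 + 1x2 + 3x3 + 572x4 ≥ 1145   (chromium)
  5x1 + 3x2 + 4x3 + 32x4 ≥ 37   (silicon)
  x2 ≤ 0.5
  x1, x2, x3, x4 ≥ 0.
The minimum-cost mix takes nothing from stainless scrap, scrap grade A — only scrap grade C, ferrochrome. Binding constraints: manganese and carbon.
That vertex is x3 = 1.096, x4 = 2.077.
Total cost: 0.21·1.096 + 1.71·2.077 = 3.7818.

€3.78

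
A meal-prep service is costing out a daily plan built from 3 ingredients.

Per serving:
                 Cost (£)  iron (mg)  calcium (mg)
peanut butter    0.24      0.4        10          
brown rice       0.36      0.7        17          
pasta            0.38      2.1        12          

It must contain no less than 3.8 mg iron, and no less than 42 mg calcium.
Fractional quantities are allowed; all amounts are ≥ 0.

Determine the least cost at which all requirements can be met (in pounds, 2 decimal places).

£1.05

Set it up as a linear program. Let x1 = servings of peanut butter, x2 = servings of brown rice, x3 = servings of pasta.
Minimise 0.24x1 + 0.36x2 + 0.38x3 with:
  0.4x1 + 0.7x2 + 2.1x3 ≥ 3.8   (iron)
  10x1 + 17x2 + 12x3 ≥ 42   (calcium)
  x1, x2, x3 ≥ 0.
The cheapest feasible vertex uses only brown rice, pasta; peanut butter is not used. There the iron and calcium constraints are tight.
That vertex is x2 = 1.56, x3 = 1.289.
Objective = 0.36·1.56 + 0.38·1.289 = 1.0514.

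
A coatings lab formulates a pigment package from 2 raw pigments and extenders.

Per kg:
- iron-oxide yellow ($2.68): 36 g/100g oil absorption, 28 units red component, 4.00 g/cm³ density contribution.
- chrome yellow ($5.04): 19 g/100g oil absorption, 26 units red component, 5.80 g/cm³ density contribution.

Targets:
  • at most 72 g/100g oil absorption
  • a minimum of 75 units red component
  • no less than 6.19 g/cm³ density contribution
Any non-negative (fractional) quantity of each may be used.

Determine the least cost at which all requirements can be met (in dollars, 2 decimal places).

$11.50

This is a linear program. Let x1 = kg of iron-oxide yellow, x2 = kg of chrome yellow.
min 2.68x1 + 5.04x2 s.t.:
  36x1 + 19x2 ≤ 72   (oil absorption)
  28x1 + 26x2 ≥ 75   (red component)
  4x1 + 5.8x2 ≥ 6.19   (density contribution)
  x1, x2 ≥ 0.
Both inputs are positive at the optimum. Binding constraints: oil absorption and red component.
So iron-oxide yellow = 1.106 kg, chrome yellow = 1.693 kg.
Hence cost = 2.68·1.106 + 5.04·1.693 = $11.4968.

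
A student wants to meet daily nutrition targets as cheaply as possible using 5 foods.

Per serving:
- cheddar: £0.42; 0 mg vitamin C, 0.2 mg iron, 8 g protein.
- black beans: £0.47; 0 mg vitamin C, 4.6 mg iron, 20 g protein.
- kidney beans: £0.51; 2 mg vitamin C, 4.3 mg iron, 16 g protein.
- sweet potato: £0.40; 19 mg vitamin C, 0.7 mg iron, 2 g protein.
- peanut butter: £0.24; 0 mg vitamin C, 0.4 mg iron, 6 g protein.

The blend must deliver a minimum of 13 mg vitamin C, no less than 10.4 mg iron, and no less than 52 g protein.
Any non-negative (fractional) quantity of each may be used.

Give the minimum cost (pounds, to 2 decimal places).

Set it up as a linear program. Let x1 = servings of cheddar, x2 = servings of black beans, x3 = servings of kidney beans, x4 = servings of sweet potato, x5 = servings of peanut butter.
Minimise 0.42x1 + 0.47x2 + 0.51x3 + 0.4x4 + 0.24x5 s.t.:
  2x3 + 19x4 ≥ 13   (vitamin C)
  0.2x1 + 4.6x2 + 4.3x3 + 0.7x4 + 0.4x5 ≥ 10.4   (iron)
  8x1 + 20x2 + 16x3 + 2x4 + 6x5 ≥ 52   (protein)
  x1, x2, x3, x4, x5 ≥ 0.
The minimum-cost mix takes nothing from cheddar, kidney beans, peanut butter — only black beans, sweet potato. There the vitamin C and protein constraints are tight.
Solving gives x2 = 2.532, x4 = 0.6842.
Hence cost = 0.47·2.532 + 0.4·0.6842 = £1.4637.

£1.46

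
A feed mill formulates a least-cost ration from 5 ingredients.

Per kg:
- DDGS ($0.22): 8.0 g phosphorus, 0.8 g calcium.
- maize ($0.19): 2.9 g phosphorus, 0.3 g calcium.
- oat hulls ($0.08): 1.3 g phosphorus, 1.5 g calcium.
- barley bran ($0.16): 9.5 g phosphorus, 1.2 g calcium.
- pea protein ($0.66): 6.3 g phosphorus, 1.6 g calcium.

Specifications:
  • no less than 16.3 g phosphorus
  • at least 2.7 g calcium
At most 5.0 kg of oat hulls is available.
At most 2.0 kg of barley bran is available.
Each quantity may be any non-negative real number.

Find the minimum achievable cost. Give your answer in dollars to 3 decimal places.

$0.302

Let x1 = kg of DDGS, x2 = kg of maize, x3 = kg of oat hulls, x4 = kg of barley bran, x5 = kg of pea protein.
Minimize 0.22x1 + 0.19x2 + 0.08x3 + 0.16x4 + 0.66x5 subject to:
  8x1 + 2.9x2 + 1.3x3 + 9.5x4 + 6.3x5 ≥ 16.3   (phosphorus)
  0.8x1 + 0.3x2 + 1.5x3 + 1.2x4 + 1.6x5 ≥ 2.7   (calcium)
  x3 ≤ 5
  x4 ≤ 2
  x1, x2, x3, x4, x5 ≥ 0.
The minimum-cost mix takes nothing from DDGS, maize, pea protein — only oat hulls, barley bran. The phosphorus and calcium requirements are met with equality.
That vertex is x3 = 0.4799, x4 = 1.65.
Total cost: 0.08·0.4799 + 0.16·1.65 = 0.30239.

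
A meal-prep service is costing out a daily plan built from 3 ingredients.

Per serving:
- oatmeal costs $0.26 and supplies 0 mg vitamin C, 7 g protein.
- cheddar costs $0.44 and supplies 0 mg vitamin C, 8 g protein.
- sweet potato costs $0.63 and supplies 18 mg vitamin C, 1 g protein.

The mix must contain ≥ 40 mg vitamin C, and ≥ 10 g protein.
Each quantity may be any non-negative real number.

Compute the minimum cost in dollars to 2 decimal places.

Let x1 = servings of oatmeal, x2 = servings of cheddar, x3 = servings of sweet potato.
Minimise 0.26x1 + 0.44x2 + 0.63x3 with:
  18x3 ≥ 40   (vitamin C)
  7x1 + 8x2 + 1x3 ≥ 10   (protein)
  x1, x2, x3 ≥ 0.
At the optimum only oatmeal, sweet potato are positive (cheddar = 0). The vitamin C and protein requirements are met with equality.
Optimal quantities: oatmeal = 1.111 servings, sweet potato = 2.222 servings.
Total cost: 0.26·1.111 + 0.63·2.222 = 1.6887.

$1.69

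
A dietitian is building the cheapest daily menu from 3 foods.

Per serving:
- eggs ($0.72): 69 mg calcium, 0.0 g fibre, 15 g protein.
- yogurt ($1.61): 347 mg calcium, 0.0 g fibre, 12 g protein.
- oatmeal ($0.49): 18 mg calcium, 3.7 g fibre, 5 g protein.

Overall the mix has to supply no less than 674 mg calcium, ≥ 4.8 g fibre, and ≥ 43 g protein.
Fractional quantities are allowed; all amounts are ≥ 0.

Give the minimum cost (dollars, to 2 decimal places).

Let x1 = servings of eggs, x2 = servings of yogurt, x3 = servings of oatmeal.
min 0.72x1 + 1.61x2 + 0.49x3 with:
  69x1 + 347x2 + 18x3 ≥ 674   (calcium)
  3.7x3 ≥ 4.8   (fibre)
  15x1 + 12x2 + 5x3 ≥ 43   (protein)
  x1, x2, x3 ≥ 0.
The optimal mix uses every input. The calcium, fibre, protein requirements are met with equality.
Solving gives x1 = 1.111, x2 = 1.654, x3 = 1.297.
Objective = 0.72·1.111 + 1.61·1.654 + 0.49·1.297 = 4.0984.

$4.10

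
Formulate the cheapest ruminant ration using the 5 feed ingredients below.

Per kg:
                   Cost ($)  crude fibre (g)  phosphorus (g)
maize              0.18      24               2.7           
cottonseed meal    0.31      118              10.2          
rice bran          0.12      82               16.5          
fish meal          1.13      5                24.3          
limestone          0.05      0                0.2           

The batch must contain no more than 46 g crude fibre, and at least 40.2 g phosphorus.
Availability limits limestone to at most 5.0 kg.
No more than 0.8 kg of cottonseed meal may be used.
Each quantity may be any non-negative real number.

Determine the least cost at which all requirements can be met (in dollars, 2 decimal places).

Treat it as an LP. Let x1 = kg of maize, x2 = kg of cottonseed meal, x3 = kg of rice bran, x4 = kg of fish meal, x5 = kg of limestone.
Minimise 0.18x1 + 0.31x2 + 0.12x3 + 1.13x4 + 0.05x5 with:
  24x1 + 118x2 + 82x3 + 5x4 ≤ 46   (crude fibre)
  2.7x1 + 10.2x2 + 16.5x3 + 24.3x4 + 0.2x5 ≥ 40.2   (phosphorus)
  x5 ≤ 5
  x2 ≤ 0.8
  x1, x2, x3, x4, x5 ≥ 0.
The minimum-cost mix takes nothing from maize, cottonseed meal, limestone — only rice bran, fish meal. There the crude fibre and phosphorus constraints are tight.
That vertex is x3 = 0.48, x4 = 1.328.
Cost = 0.12·0.48 + 1.13·1.328 = 1.5582.

$1.56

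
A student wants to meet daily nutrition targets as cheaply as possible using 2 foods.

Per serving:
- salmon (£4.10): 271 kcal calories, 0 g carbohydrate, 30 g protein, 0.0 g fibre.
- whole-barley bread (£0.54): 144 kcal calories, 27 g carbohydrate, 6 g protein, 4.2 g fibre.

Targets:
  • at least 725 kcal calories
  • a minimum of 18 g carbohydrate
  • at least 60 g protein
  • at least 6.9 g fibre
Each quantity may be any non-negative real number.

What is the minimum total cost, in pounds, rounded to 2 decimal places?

£5.40

This is a linear program. Let x1 = servings of salmon, x2 = servings of whole-barley bread.
Minimize 4.1x1 + 0.54x2 with:
  271x1 + 144x2 ≥ 725   (calories)
  27x2 ≥ 18   (carbohydrate)
  30x1 + 6x2 ≥ 60   (protein)
  4.2x2 ≥ 6.9   (fibre)
  x1, x2 ≥ 0.
The minimum-cost mix takes nothing from salmon — only whole-barley bread. Binding constraint: protein.
Optimal quantities: whole-barley bread = 10 servings.
Total cost: 0.54·10 = 5.4000.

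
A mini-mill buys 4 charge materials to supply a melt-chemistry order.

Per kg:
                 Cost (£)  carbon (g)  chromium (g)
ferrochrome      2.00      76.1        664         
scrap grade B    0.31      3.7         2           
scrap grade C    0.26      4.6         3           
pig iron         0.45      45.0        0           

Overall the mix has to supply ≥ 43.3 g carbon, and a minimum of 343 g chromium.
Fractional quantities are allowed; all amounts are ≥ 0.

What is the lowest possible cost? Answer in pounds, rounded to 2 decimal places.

Treat it as an LP. Let x1 = kg of ferrochrome, x2 = kg of scrap grade B, x3 = kg of scrap grade C, x4 = kg of pig iron.
Minimise 2x1 + 0.31x2 + 0.26x3 + 0.45x4 with:
  76.1x1 + 3.7x2 + 4.6x3 + 45x4 ≥ 43.3   (carbon)
  664x1 + 2x2 + 3x3 ≥ 343   (chromium)
  x1, x2, x3, x4 ≥ 0.
The optimal basis is {ferrochrome, pig iron}; scrap grade B, scrap grade C drop out. Binding constraints: carbon and chromium.
That vertex is x1 = 0.5166, x4 = 0.08865.
Total cost: 2·0.5166 + 0.45·0.08865 = 1.0731.

£1.07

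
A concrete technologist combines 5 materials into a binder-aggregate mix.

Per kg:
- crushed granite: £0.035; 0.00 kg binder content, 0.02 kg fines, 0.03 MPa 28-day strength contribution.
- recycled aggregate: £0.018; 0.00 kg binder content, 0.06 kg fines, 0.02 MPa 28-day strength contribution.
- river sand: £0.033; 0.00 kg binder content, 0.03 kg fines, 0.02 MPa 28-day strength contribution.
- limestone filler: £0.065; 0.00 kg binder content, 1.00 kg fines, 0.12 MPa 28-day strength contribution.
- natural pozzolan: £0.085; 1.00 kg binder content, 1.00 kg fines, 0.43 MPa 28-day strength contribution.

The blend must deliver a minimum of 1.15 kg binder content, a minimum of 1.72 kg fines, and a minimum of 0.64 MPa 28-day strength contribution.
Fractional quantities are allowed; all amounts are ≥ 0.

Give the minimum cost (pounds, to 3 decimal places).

£0.140

Treat it as an LP. Let x1 = kg of crushed granite, x2 = kg of recycled aggregate, x3 = kg of river sand, x4 = kg of limestone filler, x5 = kg of natural pozzolan.
Minimize 0.035x1 + 0.018x2 + 0.033x3 + 0.065x4 + 0.085x5 s.t.:
  1x5 ≥ 1.15   (binder content)
  0.02x1 + 0.06x2 + 0.03x3 + 1x4 + 1x5 ≥ 1.72   (fines)
  0.03x1 + 0.02x2 + 0.02x3 + 0.12x4 + 0.43x5 ≥ 0.64   (28-day strength contribution)
  x1, x2, x3, x4, x5 ≥ 0.
The minimum-cost mix takes nothing from crushed granite, recycled aggregate, river sand — only limestone filler, natural pozzolan. There the fines and 28-day strength contribution constraints are tight.
Optimal quantities: limestone filler = 0.3213 kg, natural pozzolan = 1.399 kg.
Total cost: 0.065·0.3213 + 0.085·1.399 = 0.13980.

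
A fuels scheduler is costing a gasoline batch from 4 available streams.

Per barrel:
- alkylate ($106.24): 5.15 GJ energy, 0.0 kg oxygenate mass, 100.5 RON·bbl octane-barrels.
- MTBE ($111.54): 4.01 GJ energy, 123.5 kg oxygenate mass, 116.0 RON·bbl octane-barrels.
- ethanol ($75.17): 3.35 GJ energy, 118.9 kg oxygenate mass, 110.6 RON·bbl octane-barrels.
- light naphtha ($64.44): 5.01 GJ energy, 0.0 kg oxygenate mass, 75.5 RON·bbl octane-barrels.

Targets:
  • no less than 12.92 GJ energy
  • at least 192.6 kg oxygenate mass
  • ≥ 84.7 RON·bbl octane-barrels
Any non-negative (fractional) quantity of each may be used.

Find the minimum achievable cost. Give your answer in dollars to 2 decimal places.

Let x1 = barrels of alkylate, x2 = barrels of MTBE, x3 = barrels of ethanol, x4 = barrels of light naphtha.
min 106.24x1 + 111.54x2 + 75.17x3 + 64.44x4 with:
  5.15x1 + 4.01x2 + 3.35x3 + 5.01x4 ≥ 12.92   (energy)
  123.5x2 + 118.9x3 ≥ 192.6   (oxygenate mass)
  100.5x1 + 116x2 + 110.6x3 + 75.5x4 ≥ 84.7   (octane-barrels)
  x1, x2, x3, x4 ≥ 0.
The cheapest feasible vertex uses only ethanol, light naphtha; alkylate, MTBE are not used. The energy and oxygenate mass requirements are met with equality.
Optimal quantities: ethanol = 1.61985 barrels, light naphtha = 1.49571 barrels.
Cost = 75.17·1.61985 + 64.44·1.49571 = 218.1477.

$218.15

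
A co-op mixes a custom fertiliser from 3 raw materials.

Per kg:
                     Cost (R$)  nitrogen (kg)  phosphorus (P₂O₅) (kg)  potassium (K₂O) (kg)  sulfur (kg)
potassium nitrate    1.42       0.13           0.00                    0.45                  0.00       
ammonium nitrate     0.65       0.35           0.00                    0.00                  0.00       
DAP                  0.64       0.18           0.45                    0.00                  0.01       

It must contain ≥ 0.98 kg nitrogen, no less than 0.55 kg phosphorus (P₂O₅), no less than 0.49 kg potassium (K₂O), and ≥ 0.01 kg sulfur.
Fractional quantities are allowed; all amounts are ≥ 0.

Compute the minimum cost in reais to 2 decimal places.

R$3.48

Treat it as an LP. Let x1 = kg of potassium nitrate, x2 = kg of ammonium nitrate, x3 = kg of DAP.
Minimize 1.42x1 + 0.65x2 + 0.64x3 subject to:
  0.13x1 + 0.35x2 + 0.18x3 ≥ 0.98   (nitrogen)
  0.45x3 ≥ 0.55   (phosphorus (P₂O₅))
  0.45x1 ≥ 0.49   (potassium (K₂O))
  0.01x3 ≥ 0.01   (sulfur)
  x1, x2, x3 ≥ 0.
All 3 inputs are positive at the optimum. Binding constraints: nitrogen, phosphorus (P₂O₅), potassium (K₂O).
That vertex is x1 = 1.089, x2 = 1.767, x3 = 1.222.
Hence cost = 1.42·1.089 + 0.65·1.767 + 0.64·1.222 = R$3.4770.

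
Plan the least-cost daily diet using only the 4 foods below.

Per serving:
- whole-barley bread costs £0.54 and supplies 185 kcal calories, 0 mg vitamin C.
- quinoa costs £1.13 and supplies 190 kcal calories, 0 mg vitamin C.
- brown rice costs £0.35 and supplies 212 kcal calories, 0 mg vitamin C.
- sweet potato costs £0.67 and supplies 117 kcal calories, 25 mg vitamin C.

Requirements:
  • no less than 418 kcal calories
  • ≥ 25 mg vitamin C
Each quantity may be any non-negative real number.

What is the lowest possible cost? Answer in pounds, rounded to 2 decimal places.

£1.17

Set it up as a linear program. Let x1 = servings of whole-barley bread, x2 = servings of quinoa, x3 = servings of brown rice, x4 = servings of sweet potato.
min 0.54x1 + 1.13x2 + 0.35x3 + 0.67x4 s.t.:
  185x1 + 190x2 + 212x3 + 117x4 ≥ 418   (calories)
  25x4 ≥ 25   (vitamin C)
  x1, x2, x3, x4 ≥ 0.
The minimum-cost mix takes nothing from whole-barley bread, quinoa — only brown rice, sweet potato. Binding constraints: calories and vitamin C.
That vertex is x3 = 1.42, x4 = 1.
Hence cost = 0.35·1.42 + 0.67·1 = £1.1670.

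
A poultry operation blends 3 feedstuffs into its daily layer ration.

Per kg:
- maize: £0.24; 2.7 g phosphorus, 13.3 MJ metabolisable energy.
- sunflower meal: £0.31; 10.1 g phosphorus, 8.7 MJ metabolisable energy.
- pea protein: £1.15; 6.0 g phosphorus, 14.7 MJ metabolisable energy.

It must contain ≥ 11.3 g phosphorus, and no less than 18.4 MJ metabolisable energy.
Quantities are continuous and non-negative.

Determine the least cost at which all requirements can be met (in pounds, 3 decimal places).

£0.471

This is a linear program. Let x1 = kg of maize, x2 = kg of sunflower meal, x3 = kg of pea protein.
Minimise 0.24x1 + 0.31x2 + 1.15x3 subject to:
  2.7x1 + 10.1x2 + 6x3 ≥ 11.3   (phosphorus)
  13.3x1 + 8.7x2 + 14.7x3 ≥ 18.4   (metabolisable energy)
  x1, x2, x3 ≥ 0.
The optimal basis is {maize, sunflower meal}; pea protein drops out. The phosphorus and metabolisable energy requirements are met with equality.
Solving gives x1 = 0.7897, x2 = 0.9077.
Hence cost = 0.24·0.7897 + 0.31·0.9077 = £0.47092.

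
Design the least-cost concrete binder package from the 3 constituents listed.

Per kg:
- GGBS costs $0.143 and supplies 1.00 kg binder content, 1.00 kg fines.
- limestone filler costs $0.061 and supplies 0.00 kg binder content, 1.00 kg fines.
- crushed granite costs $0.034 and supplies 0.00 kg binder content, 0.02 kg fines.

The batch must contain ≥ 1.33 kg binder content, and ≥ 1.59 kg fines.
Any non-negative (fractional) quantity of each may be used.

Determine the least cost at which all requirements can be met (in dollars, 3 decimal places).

$0.206

Let x1 = kg of GGBS, x2 = kg of limestone filler, x3 = kg of crushed granite.
Minimise 0.143x1 + 0.061x2 + 0.034x3 s.t.:
  1x1 ≥ 1.33   (binder content)
  1x1 + 1x2 + 0.02x3 ≥ 1.59   (fines)
  x1, x2, x3 ≥ 0.
The minimum-cost mix takes nothing from crushed granite — only GGBS, limestone filler. The binder content and fines requirements are met with equality.
That vertex is x1 = 1.33, x2 = 0.26.
Objective = 0.143·1.33 + 0.061·0.26 = 0.20605.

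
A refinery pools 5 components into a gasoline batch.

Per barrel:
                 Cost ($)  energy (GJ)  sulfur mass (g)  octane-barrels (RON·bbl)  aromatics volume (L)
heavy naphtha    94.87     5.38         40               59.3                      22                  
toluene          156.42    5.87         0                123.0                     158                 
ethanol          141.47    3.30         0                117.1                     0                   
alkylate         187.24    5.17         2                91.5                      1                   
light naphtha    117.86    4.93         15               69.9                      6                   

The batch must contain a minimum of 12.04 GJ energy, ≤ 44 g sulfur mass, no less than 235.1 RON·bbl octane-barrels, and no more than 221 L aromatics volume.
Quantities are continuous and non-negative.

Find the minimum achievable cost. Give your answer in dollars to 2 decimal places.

Set it up as a linear program. Let x1 = barrels of heavy naphtha, x2 = barrels of toluene, x3 = barrels of ethanol, x4 = barrels of alkylate, x5 = barrels of light naphtha.
Minimize 94.87x1 + 156.42x2 + 141.47x3 + 187.24x4 + 117.86x5 with:
  5.38x1 + 5.87x2 + 3.3x3 + 5.17x4 + 4.93x5 ≥ 12.04   (energy)
  40x1 + 2x4 + 15x5 ≤ 44   (sulfur mass)
  59.3x1 + 123x2 + 117.1x3 + 91.5x4 + 69.9x5 ≥ 235.1   (octane-barrels)
  22x1 + 158x2 + 1x4 + 6x5 ≤ 221   (aromatics volume)
  x1, x2, x3, x4, x5 ≥ 0.
At the optimum only heavy naphtha, toluene, ethanol are positive (alkylate, light naphtha = 0). There the energy, octane-barrels, aromatics volume constraints are tight.
Optimal quantities: heavy naphtha = 0.608285 barrels, toluene = 1.31404 barrels, ethanol = 0.319404 barrels.
Cost = 94.87·0.608285 + 156.42·1.31404 + 141.47·0.319404 = 308.4362.

$308.44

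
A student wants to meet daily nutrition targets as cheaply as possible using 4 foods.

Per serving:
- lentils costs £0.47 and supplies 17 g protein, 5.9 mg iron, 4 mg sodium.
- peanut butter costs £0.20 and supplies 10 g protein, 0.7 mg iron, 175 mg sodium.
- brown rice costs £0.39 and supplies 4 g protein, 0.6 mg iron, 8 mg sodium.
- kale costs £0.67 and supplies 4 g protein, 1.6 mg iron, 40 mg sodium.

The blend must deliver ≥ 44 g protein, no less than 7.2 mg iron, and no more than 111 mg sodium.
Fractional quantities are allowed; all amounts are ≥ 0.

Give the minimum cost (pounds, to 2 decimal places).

£1.17

Let x1 = servings of lentils, x2 = servings of peanut butter, x3 = servings of brown rice, x4 = servings of kale.
Minimize 0.47x1 + 0.2x2 + 0.39x3 + 0.67x4 with:
  17x1 + 10x2 + 4x3 + 4x4 ≥ 44   (protein)
  5.9x1 + 0.7x2 + 0.6x3 + 1.6x4 ≥ 7.2   (iron)
  4x1 + 175x2 + 8x3 + 40x4 ≤ 111   (sodium)
  x1, x2, x3, x4 ≥ 0.
The optimal basis is {lentils, peanut butter}; brown rice, kale drop out. The protein and sodium requirements are met with equality.
That vertex is x1 = 2.245, x2 = 0.583.
Objective = 0.47·2.245 + 0.2·0.583 = 1.1718.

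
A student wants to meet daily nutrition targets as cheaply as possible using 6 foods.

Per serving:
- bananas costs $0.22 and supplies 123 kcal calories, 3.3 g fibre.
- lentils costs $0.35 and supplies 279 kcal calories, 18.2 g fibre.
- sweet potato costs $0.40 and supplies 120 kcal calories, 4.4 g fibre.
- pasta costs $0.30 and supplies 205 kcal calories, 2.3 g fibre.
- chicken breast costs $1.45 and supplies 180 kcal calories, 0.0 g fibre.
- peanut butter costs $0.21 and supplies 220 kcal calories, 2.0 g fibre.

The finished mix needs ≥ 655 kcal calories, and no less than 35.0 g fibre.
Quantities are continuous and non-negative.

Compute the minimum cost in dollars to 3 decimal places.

$0.780

Let x1 = servings of bananas, x2 = servings of lentils, x3 = servings of sweet potato, x4 = servings of pasta, x5 = servings of chicken breast, x6 = servings of peanut butter.
min 0.22x1 + 0.35x2 + 0.4x3 + 0.3x4 + 1.45x5 + 0.21x6 s.t.:
  123x1 + 279x2 + 120x3 + 205x4 + 180x5 + 220x6 ≥ 655   (calories)
  3.3x1 + 18.2x2 + 4.4x3 + 2.3x4 + 2x6 ≥ 35   (fibre)
  x1, x2, x3, x4, x5, x6 ≥ 0.
The cheapest feasible vertex uses only lentils, peanut butter; bananas, sweet potato, pasta, chicken breast are not used. There the calories and fibre constraints are tight.
That vertex is x2 = 1.854, x6 = 0.6257.
Hence cost = 0.35·1.854 + 0.21·0.6257 = $0.78030.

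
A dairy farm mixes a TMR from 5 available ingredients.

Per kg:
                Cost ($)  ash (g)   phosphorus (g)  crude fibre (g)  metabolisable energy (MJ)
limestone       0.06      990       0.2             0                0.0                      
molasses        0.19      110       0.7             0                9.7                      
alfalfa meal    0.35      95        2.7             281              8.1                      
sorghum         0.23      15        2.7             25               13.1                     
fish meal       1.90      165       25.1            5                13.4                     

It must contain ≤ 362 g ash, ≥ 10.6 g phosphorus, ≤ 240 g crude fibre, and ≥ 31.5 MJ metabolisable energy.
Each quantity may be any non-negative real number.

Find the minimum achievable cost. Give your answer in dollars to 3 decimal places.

$0.859

Let x1 = kg of limestone, x2 = kg of molasses, x3 = kg of alfalfa meal, x4 = kg of sorghum, x5 = kg of fish meal.
Minimise 0.06x1 + 0.19x2 + 0.35x3 + 0.23x4 + 1.9x5 with:
  990x1 + 110x2 + 95x3 + 15x4 + 165x5 ≤ 362   (ash)
  0.2x1 + 0.7x2 + 2.7x3 + 2.7x4 + 25.1x5 ≥ 10.6   (phosphorus)
  281x3 + 25x4 + 5x5 ≤ 240   (crude fibre)
  9.7x2 + 8.1x3 + 13.1x4 + 13.4x5 ≥ 31.5   (metabolisable energy)
  x1, x2, x3, x4, x5 ≥ 0.
The cheapest feasible vertex uses only sorghum, fish meal; limestone, molasses, alfalfa meal are not used. Binding constraints: phosphorus and metabolisable energy.
Solving gives x4 = 2.216, x5 = 0.1839.
Hence cost = 0.23·2.216 + 1.9·0.1839 = $0.85909.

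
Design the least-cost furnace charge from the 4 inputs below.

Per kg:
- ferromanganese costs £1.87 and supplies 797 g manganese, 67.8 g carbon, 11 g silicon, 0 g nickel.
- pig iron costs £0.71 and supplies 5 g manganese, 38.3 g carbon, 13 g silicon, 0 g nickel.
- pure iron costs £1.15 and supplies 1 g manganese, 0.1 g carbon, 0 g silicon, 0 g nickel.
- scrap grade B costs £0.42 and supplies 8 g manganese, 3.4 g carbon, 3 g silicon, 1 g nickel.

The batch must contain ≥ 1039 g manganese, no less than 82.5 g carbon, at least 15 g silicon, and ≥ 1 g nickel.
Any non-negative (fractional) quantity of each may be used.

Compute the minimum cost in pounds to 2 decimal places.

£2.84

Treat it as an LP. Let x1 = kg of ferromanganese, x2 = kg of pig iron, x3 = kg of pure iron, x4 = kg of scrap grade B.
Minimize 1.87x1 + 0.71x2 + 1.15x3 + 0.42x4 s.t.:
  797x1 + 5x2 + 1x3 + 8x4 ≥ 1039   (manganese)
  67.8x1 + 38.3x2 + 0.1x3 + 3.4x4 ≥ 82.5   (carbon)
  11x1 + 13x2 + 3x4 ≥ 15   (silicon)
  1x4 ≥ 1   (nickel)
  x1, x2, x3, x4 ≥ 0.
The minimum-cost mix takes nothing from pig iron, pure iron — only ferromanganese, scrap grade B. There the manganese and nickel constraints are tight.
Solving gives x1 = 1.294, x4 = 1.
Cost = 1.87·1.294 + 0.42·1 = 2.8398.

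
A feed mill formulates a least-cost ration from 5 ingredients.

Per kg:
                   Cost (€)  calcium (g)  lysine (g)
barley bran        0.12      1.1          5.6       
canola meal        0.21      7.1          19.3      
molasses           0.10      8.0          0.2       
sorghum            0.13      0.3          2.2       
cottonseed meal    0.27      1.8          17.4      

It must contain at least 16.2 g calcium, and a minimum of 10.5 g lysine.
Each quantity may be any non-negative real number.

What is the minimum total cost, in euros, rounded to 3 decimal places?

This is a linear program. Let x1 = kg of barley bran, x2 = kg of canola meal, x3 = kg of molasses, x4 = kg of sorghum, x5 = kg of cottonseed meal.
Minimise 0.12x1 + 0.21x2 + 0.1x3 + 0.13x4 + 0.27x5 with:
  1.1x1 + 7.1x2 + 8x3 + 0.3x4 + 1.8x5 ≥ 16.2   (calcium)
  5.6x1 + 19.3x2 + 0.2x3 + 2.2x4 + 17.4x5 ≥ 10.5   (lysine)
  x1, x2, x3, x4, x5 ≥ 0.
The minimum-cost mix takes nothing from barley bran, sorghum, cottonseed meal — only canola meal, molasses. Binding constraints: calcium and lysine.
Optimal quantities: canola meal = 0.52791 kg, molasses = 1.5565 kg.
Cost = 0.21·0.52791 + 0.1·1.5565 = 0.26651.

€0.267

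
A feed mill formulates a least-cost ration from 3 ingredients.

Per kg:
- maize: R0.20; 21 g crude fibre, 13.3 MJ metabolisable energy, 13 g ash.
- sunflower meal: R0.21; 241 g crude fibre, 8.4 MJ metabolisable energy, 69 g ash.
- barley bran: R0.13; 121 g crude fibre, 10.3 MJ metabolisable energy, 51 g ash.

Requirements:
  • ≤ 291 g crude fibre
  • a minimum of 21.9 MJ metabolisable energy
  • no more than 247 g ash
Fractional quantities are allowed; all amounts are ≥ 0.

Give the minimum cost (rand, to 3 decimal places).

R0.276

Set it up as a linear program. Let x1 = kg of maize, x2 = kg of sunflower meal, x3 = kg of barley bran.
min 0.2x1 + 0.21x2 + 0.13x3 s.t.:
  21x1 + 241x2 + 121x3 ≤ 291   (crude fibre)
  13.3x1 + 8.4x2 + 10.3x3 ≥ 21.9   (metabolisable energy)
  13x1 + 69x2 + 51x3 ≤ 247   (ash)
  x1, x2, x3 ≥ 0.
At the optimum only barley bran is positive (maize, sunflower meal = 0). There the metabolisable energy constraint is tight.
Solving gives x3 = 2.126.
Hence cost = 0.13·2.126 = R0.27638.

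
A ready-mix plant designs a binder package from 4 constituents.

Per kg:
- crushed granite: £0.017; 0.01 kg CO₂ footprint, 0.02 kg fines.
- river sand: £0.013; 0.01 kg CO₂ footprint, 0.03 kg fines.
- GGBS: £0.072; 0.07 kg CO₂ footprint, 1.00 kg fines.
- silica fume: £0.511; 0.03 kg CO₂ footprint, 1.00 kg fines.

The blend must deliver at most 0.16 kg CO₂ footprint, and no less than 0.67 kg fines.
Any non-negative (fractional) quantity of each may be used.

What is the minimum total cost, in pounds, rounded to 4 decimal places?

£0.0482

Set it up as a linear program. Let x1 = kg of crushed granite, x2 = kg of river sand, x3 = kg of GGBS, x4 = kg of silica fume.
min 0.017x1 + 0.013x2 + 0.072x3 + 0.511x4 subject to:
  0.01x1 + 0.01x2 + 0.07x3 + 0.03x4 ≤ 0.16   (CO₂ footprint)
  0.02x1 + 0.03x2 + 1x3 + 1x4 ≥ 0.67   (fines)
  x1, x2, x3, x4 ≥ 0.
At the optimum only GGBS is positive (crushed granite, river sand, silica fume = 0). Binding constraint: fines.
So GGBS = 0.67 kg.
Hence cost = 0.072·0.67 = £0.048240.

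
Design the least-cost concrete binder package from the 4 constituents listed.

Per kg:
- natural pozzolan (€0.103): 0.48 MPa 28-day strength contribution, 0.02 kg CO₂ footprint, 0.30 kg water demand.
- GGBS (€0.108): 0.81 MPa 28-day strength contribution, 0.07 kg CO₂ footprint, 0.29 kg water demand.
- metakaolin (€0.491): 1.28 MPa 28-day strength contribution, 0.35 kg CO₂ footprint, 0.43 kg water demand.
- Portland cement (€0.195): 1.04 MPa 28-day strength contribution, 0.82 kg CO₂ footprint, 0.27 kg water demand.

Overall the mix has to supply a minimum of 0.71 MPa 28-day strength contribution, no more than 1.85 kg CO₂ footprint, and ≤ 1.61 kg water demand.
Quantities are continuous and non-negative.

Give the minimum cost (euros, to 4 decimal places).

€0.0947

Treat it as an LP. Let x1 = kg of natural pozzolan, x2 = kg of GGBS, x3 = kg of metakaolin, x4 = kg of Portland cement.
Minimize 0.103x1 + 0.108x2 + 0.491x3 + 0.195x4 subject to:
  0.48x1 + 0.81x2 + 1.28x3 + 1.04x4 ≥ 0.71   (28-day strength contribution)
  0.02x1 + 0.07x2 + 0.35x3 + 0.82x4 ≤ 1.85   (CO₂ footprint)
  0.3x1 + 0.29x2 + 0.43x3 + 0.27x4 ≤ 1.61   (water demand)
  x1, x2, x3, x4 ≥ 0.
The minimum-cost mix takes nothing from natural pozzolan, metakaolin, Portland cement — only GGBS. Binding constraint: 28-day strength contribution.
That vertex is x2 = 0.8765.
Objective = 0.108·0.8765 = 0.094662.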